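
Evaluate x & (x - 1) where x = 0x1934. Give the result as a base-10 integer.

x = 1100100110100 = 6452
x - 1 = 1100100110011
AND   = 1100100110000 = 6448
(x & (x - 1) clears the lowest set bit of x.)

6448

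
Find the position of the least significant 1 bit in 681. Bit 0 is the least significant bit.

681 = 1010101001
Trailing zeros: 0, so the lowest set bit is bit 0 (value 1).

0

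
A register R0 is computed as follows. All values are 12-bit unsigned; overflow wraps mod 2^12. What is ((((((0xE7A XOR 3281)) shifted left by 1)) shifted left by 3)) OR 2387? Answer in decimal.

3059

0xE7A = 111001111010
3281 = 110011010001
→ XOR → 001010101011 = 683
→ shifted left by 1 (mod 2^12) → 010101010110 = 1366
→ shifted left by 3 (mod 2^12) → 101010110000 = 2736
2387 = 100101010011
→ OR → 101111110011 = 3059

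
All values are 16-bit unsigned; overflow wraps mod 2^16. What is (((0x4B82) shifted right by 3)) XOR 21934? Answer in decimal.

23774

0x4B82 = 0100101110000010
→ shifted right by 3 → 0000100101110000 = 2416
21934 = 0101010110101110
→ XOR → 0101110011011110 = 23774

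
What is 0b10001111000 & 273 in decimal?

a = 10001111000
273 = 00100010001
AND → 00000010000 = 16

16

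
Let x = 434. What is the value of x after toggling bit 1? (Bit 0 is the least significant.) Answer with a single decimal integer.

x = 110110010
bit 1 is currently 1; toggle it via x ^ (1 << 1) = x ^ 2
→ 110110000 = 432

432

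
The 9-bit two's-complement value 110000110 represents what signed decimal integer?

pattern = 110000110 (MSB is 1 ⇒ negative)
Invert: 001111001, add 1 → 001111010 = 122, so the value is -122.
(Equivalently: 390 - 2^9 = 390 - 512 = -122.)

-122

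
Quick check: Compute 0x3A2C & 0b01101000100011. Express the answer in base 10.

0x3A2C = 11101000101100
b = 01101000100011
AND → 01101000100000 = 6688

6688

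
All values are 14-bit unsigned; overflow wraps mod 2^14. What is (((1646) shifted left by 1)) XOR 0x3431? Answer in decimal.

14573

1646 = 00011001101110
→ shifted left by 1 (mod 2^14) → 00110011011100 = 3292
0x3431 = 11010000110001
→ XOR → 11100011101101 = 14573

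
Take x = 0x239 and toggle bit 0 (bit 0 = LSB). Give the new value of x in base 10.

568

x = 1000111001
bit 0 is currently 1; toggle it via x ^ (1 << 0) = x ^ 1
→ 1000111000 = 568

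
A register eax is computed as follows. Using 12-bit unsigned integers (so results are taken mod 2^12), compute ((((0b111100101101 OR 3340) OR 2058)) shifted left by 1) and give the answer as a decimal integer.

0b111100101101 = 111100101101
3340 = 110100001100
→ OR → 111100101101 = 3885
2058 = 100000001010
→ OR → 111100101111 = 3887
→ shifted left by 1 (mod 2^12) → 111001011110 = 3678

3678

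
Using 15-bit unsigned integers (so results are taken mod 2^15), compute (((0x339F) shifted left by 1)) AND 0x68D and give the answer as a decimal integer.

0x339F = 011001110011111
→ shifted left by 1 (mod 2^15) → 110011100111110 = 26430
0x68D = 000011010001101
→ AND → 000011000001100 = 1548

1548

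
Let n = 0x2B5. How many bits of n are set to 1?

6

0x2B5 = 1010110101
Count the 1s: 1 + 1 + 1 + 1 + 1 + 1 = 6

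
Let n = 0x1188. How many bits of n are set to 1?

0x1188 = 1000110001000
Count the 1s: 1 + 1 + 1 + 1 = 4

4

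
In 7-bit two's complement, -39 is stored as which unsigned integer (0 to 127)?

39 in 7 bits: 0100111
Invert: 1011000
Add 1:  1011001 = 89
(Check: 2^7 - 39 = 128 - 39 = 89.)

89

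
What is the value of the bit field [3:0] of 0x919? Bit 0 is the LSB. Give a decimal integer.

v = 100100011001
Shift right by 0: 100100011001
Mask low 4 bits: 1001 = 9

9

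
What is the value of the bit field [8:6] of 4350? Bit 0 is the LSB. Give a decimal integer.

v = 001000011111110
Shift right by 6: 001000011
Mask low 3 bits: 011 = 3

3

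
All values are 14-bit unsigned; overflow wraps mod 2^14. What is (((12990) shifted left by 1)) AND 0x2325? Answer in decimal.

8484

12990 = 11001010111110
→ shifted left by 1 (mod 2^14) → 10010101111100 = 9596
0x2325 = 10001100100101
→ AND → 10000100100100 = 8484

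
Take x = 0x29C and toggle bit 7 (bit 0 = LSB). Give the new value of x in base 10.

540

x = 1010011100
bit 7 is currently 1; toggle it via x ^ (1 << 7) = x ^ 128
→ 1000011100 = 540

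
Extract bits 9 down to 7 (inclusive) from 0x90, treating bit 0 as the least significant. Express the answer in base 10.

1

v = 0010010000
Shift right by 7: 001
Mask low 3 bits: 001 = 1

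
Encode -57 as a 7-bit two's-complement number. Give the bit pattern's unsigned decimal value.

71

57 in 7 bits: 0111001
Invert: 1000110
Add 1:  1000111 = 71
(Check: 2^7 - 57 = 128 - 57 = 71.)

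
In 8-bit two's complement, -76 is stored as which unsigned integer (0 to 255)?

76 in 8 bits: 01001100
Invert: 10110011
Add 1:  10110100 = 180
(Check: 2^8 - 76 = 256 - 76 = 180.)

180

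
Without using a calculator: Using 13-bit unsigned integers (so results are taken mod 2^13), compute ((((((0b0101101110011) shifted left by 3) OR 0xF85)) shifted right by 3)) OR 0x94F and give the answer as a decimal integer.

0b0101101110011 = 0101101110011
→ shifted left by 3 (mod 2^13) → 1101110011000 = 7064
0xF85 = 0111110000101
→ OR → 1111110011101 = 8093
→ shifted right by 3 → 0001111110011 = 1011
0x94F = 0100101001111
→ OR → 0101111111111 = 3071

3071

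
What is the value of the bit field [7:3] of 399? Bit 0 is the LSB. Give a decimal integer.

v = 0110001111
Shift right by 3: 0110001
Mask low 5 bits: 10001 = 17

17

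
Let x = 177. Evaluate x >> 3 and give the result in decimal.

177 = 10110001
shift right by 3 → 00010110 = 22
(equivalently, floor(177 / 8))

22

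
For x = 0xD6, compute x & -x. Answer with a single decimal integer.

x = 11010110 = 214
-x (two's complement) = …00101010
AND   = 00000010 = 2
(x & -x isolates the lowest set bit of x.)

2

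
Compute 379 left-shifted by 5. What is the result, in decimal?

379 = 00000101111011
shift left by 5 → 10111101100000 = 12128
(equivalently, 379 × 2^5 = 379 × 32)

12128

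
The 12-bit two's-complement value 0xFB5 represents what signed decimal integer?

-75

pattern = 111110110101 (MSB is 1 ⇒ negative)
Invert: 000001001010, add 1 → 000001001011 = 75, so the value is -75.
(Equivalently: 4021 - 2^12 = 4021 - 4096 = -75.)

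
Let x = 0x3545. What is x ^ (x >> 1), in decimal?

x = 11010101000101 = 13637
x>>1 = 01101010100010
XOR  = 10111111100111 = 12263
(x ^ (x >> 1) gives the standard binary-reflected Gray code of x.)

12263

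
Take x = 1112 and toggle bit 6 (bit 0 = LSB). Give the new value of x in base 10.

x = 010001011000
bit 6 is currently 1; toggle it via x ^ (1 << 6) = x ^ 64
→ 010000011000 = 1048

1048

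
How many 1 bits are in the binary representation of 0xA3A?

0xA3A = 101000111010
Count the 1s: 1 + 1 + 1 + 1 + 1 + 1 = 6

6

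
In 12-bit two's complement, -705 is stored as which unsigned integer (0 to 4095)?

705 in 12 bits: 001011000001
Invert: 110100111110
Add 1:  110100111111 = 3391
(Check: 2^12 - 705 = 4096 - 705 = 3391.)

3391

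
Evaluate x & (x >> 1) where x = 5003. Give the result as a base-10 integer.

385

x = 1001110001011 = 5003
x>>1 = 0100111000101
AND  = 0000110000001 = 385
(x & (x >> 1) has a 1 wherever x has two consecutive 1 bits.)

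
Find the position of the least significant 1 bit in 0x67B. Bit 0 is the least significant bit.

0x67B = 11001111011
Trailing zeros: 0, so the lowest set bit is bit 0 (value 1).

0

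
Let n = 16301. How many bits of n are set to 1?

16301 = 11111110101101
Count the 1s: 1 + 1 + 1 + 1 + 1 + 1 + 1 + 1 + 1 + 1 + 1 = 11

11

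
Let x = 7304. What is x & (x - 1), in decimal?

7296

x = 1110010001000 = 7304
x - 1 = 1110010000111
AND   = 1110010000000 = 7296
(x & (x - 1) clears the lowest set bit of x.)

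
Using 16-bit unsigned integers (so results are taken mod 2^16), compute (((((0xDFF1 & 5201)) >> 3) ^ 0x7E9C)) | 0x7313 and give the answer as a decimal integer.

32535

0xDFF1 = 1101111111110001
5201 = 0001010001010001
→ & → 0001010001010001 = 5201
→ >> 3 → 0000001010001010 = 650
0x7E9C = 0111111010011100
→ ^ → 0111110000010110 = 31766
0x7313 = 0111001100010011
→ | → 0111111100010111 = 32535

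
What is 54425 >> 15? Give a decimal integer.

1

54425 = 1101010010011001
shift right by 15 → 0000000000000001 = 1
(equivalently, floor(54425 / 32768))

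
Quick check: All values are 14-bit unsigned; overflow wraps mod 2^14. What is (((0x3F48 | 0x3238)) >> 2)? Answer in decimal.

4062

0x3F48 = 11111101001000
0x3238 = 11001000111000
→ | → 11111101111000 = 16248
→ >> 2 → 00111111011110 = 4062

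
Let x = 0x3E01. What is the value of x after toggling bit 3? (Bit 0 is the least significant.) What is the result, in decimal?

15881

x = 11111000000001
bit 3 is currently 0; toggle it via x ^ (1 << 3) = x ^ 8
→ 11111000001001 = 15881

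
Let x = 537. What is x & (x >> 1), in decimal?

8

x = 1000011001 = 537
x>>1 = 0100001100
AND  = 0000001000 = 8
(x & (x >> 1) has a 1 wherever x has two consecutive 1 bits.)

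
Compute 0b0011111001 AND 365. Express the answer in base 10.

a = 011111001
365 = 101101101
AND → 001101001 = 105

105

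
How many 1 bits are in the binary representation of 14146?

7

14146 = 11011101000010
Count the 1s: 1 + 1 + 1 + 1 + 1 + 1 + 1 = 7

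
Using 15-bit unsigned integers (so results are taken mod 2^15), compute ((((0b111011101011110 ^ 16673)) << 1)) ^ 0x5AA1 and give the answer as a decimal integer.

0b111011101011110 = 111011101011110
16673 = 100000100100001
→ ^ → 011011001111111 = 13951
→ << 1 (mod 2^15) → 110110011111110 = 27902
0x5AA1 = 101101010100001
→ ^ → 011011001011111 = 13919

13919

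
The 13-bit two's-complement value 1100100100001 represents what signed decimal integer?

-1759

pattern = 1100100100001 (MSB is 1 ⇒ negative)
Invert: 0011011011110, add 1 → 0011011011111 = 1759, so the value is -1759.
(Equivalently: 6433 - 2^13 = 6433 - 8192 = -1759.)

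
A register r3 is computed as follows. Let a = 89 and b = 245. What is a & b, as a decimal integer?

81

89 = 01011001
245 = 11110101
AND → 01010001 = 81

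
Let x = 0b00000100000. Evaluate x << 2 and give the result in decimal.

x = 00100000
shift left by 2 → 10000000 = 128
(equivalently, 32 × 2^2 = 32 × 4)

128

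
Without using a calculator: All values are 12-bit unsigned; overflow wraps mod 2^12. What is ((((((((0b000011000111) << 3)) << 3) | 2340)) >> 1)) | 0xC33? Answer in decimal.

3315

0b000011000111 = 000011000111
→ << 3 (mod 2^12) → 011000111000 = 1592
→ << 3 (mod 2^12) → 000111000000 = 448
2340 = 100100100100
→ | → 100111100100 = 2532
→ >> 1 → 010011110010 = 1266
0xC33 = 110000110011
→ | → 110011110011 = 3315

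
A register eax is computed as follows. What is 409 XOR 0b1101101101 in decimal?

409 = 0110011001
b = 1101101101
XOR → 1011110100 = 756

756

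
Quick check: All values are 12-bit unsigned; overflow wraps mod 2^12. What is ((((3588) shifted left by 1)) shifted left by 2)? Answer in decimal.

32

3588 = 111000000100
→ shifted left by 1 (mod 2^12) → 110000001000 = 3080
→ shifted left by 2 (mod 2^12) → 000000100000 = 32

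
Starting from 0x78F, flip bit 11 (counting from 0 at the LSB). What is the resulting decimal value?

x = 0011110001111
bit 11 is currently 0; toggle it via x ^ (1 << 11) = x ^ 2048
→ 0111110001111 = 3983

3983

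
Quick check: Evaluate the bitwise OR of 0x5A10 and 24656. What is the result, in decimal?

31312

0x5A10 = 101101000010000
24656 = 110000001010000
 OR → 111101001010000 = 31312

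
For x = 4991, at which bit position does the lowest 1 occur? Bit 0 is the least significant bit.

0

4991 = 1001101111111
Trailing zeros: 0, so the lowest set bit is bit 0 (value 1).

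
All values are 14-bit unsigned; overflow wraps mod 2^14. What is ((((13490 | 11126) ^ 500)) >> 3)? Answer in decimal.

1984

13490 = 11010010110010
11126 = 10101101110110
→ | → 11111111110110 = 16374
500 = 00000111110100
→ ^ → 11111000000010 = 15874
→ >> 3 → 00011111000000 = 1984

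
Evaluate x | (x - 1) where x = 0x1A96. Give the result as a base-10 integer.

6807

x = 1101010010110 = 6806
x - 1 = 1101010010101
OR    = 1101010010111 = 6807
(x | (x - 1) sets all bits below the lowest set bit.)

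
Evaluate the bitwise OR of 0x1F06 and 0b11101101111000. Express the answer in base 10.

0x1F06 = 01111100000110
b = 11101101111000
 OR → 11111101111110 = 16254

16254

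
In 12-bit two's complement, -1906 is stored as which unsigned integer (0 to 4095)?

2190

1906 in 12 bits: 011101110010
Invert: 100010001101
Add 1:  100010001110 = 2190
(Check: 2^12 - 1906 = 4096 - 1906 = 2190.)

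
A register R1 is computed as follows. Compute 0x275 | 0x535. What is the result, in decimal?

1909

0x275 = 01001110101
0x535 = 10100110101
 OR → 11101110101 = 1909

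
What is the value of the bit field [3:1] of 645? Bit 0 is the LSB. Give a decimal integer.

v = 1010000101
Shift right by 1: 101000010
Mask low 3 bits: 010 = 2

2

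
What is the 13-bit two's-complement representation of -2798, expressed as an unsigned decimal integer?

5394

2798 in 13 bits: 0101011101110
Invert: 1010100010001
Add 1:  1010100010010 = 5394
(Check: 2^13 - 2798 = 8192 - 2798 = 5394.)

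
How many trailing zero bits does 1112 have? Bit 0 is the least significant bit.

1112 = 10001011000
Trailing zeros: 3, so the lowest set bit is bit 3 (value 8).

3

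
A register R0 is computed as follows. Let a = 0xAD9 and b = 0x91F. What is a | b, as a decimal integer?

3039

0xAD9 = 101011011001
0x91F = 100100011111
 OR → 101111011111 = 3039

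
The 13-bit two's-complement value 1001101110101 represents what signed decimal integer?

-3211

pattern = 1001101110101 (MSB is 1 ⇒ negative)
Invert: 0110010001010, add 1 → 0110010001011 = 3211, so the value is -3211.
(Equivalently: 4981 - 2^13 = 4981 - 8192 = -3211.)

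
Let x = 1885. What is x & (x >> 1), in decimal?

x = 11101011101 = 1885
x>>1 = 01110101110
AND  = 01100001100 = 780
(x & (x >> 1) has a 1 wherever x has two consecutive 1 bits.)

780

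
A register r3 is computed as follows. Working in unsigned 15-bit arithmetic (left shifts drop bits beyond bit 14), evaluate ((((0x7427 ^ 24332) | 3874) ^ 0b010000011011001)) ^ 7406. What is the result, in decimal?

0x7427 = 111010000100111
24332 = 101111100001100
→ ^ → 010101100101011 = 11051
3874 = 000111100100010
→ | → 010111100101011 = 12075
0b010000011011001 = 010000011011001
→ ^ → 000111111110010 = 4082
7406 = 001110011101110
→ ^ → 001001100011100 = 4892

4892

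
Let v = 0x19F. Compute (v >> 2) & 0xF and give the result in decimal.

7

v = 110011111
Shift right by 2: 1100111
Mask low 4 bits: 0111 = 7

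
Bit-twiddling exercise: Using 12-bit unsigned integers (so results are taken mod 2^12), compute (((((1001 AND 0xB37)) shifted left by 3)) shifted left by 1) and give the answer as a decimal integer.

528

1001 = 001111101001
0xB37 = 101100110111
→ AND → 001100100001 = 801
→ shifted left by 3 (mod 2^12) → 100100001000 = 2312
→ shifted left by 1 (mod 2^12) → 001000010000 = 528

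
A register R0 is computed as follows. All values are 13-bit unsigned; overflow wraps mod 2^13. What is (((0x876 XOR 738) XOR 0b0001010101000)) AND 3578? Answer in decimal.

2104

0x876 = 0100001110110
738 = 0001011100010
→ XOR → 0101010010100 = 2708
0b0001010101000 = 0001010101000
→ XOR → 0100000111100 = 2108
3578 = 0110111111010
→ AND → 0100000111000 = 2104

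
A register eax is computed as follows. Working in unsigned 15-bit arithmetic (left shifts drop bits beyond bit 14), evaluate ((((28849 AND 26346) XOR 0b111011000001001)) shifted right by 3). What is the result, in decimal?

725

28849 = 111000010110001
26346 = 110011011101010
→ AND → 110000010100000 = 24736
0b111011000001001 = 111011000001001
→ XOR → 001011010101001 = 5801
→ shifted right by 3 → 000001011010101 = 725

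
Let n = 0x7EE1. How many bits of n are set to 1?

10

0x7EE1 = 111111011100001
Count the 1s: 1 + 1 + 1 + 1 + 1 + 1 + 1 + 1 + 1 + 1 = 10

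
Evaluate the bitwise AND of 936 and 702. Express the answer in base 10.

936 = 1110101000
702 = 1010111110
AND → 1010101000 = 680

680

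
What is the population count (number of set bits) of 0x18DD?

8

0x18DD = 1100011011101
Count the 1s: 1 + 1 + 1 + 1 + 1 + 1 + 1 + 1 = 8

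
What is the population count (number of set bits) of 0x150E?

6

0x150E = 1010100001110
Count the 1s: 1 + 1 + 1 + 1 + 1 + 1 = 6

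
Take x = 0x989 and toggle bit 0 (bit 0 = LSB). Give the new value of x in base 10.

x = 100110001001
bit 0 is currently 1; toggle it via x ^ (1 << 0) = x ^ 1
→ 100110001000 = 2440

2440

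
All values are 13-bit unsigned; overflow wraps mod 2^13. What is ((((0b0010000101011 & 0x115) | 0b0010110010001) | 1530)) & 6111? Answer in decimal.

1499

0b0010000101011 = 0010000101011
0x115 = 0000100010101
→ & → 0000000000001 = 1
0b0010110010001 = 0010110010001
→ | → 0010110010001 = 1425
1530 = 0010111111010
→ | → 0010111111011 = 1531
6111 = 1011111011111
→ & → 0010111011011 = 1499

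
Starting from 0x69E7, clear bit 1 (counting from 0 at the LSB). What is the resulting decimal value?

27109

x = 110100111100111
bit 1 is currently 1; clear it via x & ~(1 << 1) = x & ~2
→ 110100111100101 = 27109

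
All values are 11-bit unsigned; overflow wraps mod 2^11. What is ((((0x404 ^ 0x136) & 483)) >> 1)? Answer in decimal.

0x404 = 10000000100
0x136 = 00100110110
→ ^ → 10100110010 = 1330
483 = 00111100011
→ & → 00100100010 = 290
→ >> 1 → 00010010001 = 145

145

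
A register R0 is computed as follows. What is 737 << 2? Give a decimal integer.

2948

737 = 001011100001
shift left by 2 → 101110000100 = 2948
(equivalently, 737 × 2^2 = 737 × 4)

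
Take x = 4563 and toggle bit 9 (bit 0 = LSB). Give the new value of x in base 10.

5075

x = 001000111010011
bit 9 is currently 0; toggle it via x ^ (1 << 9) = x ^ 512
→ 001001111010011 = 5075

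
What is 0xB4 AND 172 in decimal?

164

0xB4 = 10110100
172 = 10101100
AND → 10100100 = 164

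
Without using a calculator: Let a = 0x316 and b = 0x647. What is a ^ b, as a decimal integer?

0x316 = 01100010110
0x647 = 11001000111
XOR → 10101010001 = 1361

1361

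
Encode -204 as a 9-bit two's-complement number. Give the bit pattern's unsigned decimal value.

308

204 in 9 bits: 011001100
Invert: 100110011
Add 1:  100110100 = 308
(Check: 2^9 - 204 = 512 - 204 = 308.)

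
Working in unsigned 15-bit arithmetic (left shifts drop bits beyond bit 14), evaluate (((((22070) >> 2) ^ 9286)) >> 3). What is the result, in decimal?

22070 = 101011000110110
→ >> 2 → 001010110001101 = 5517
9286 = 010010001000110
→ ^ → 011000111001011 = 12747
→ >> 3 → 000011000111001 = 1593

1593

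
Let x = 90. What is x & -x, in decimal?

2

x = 1011010 = 90
-x (two's complement) = …0100110
AND   = 0000010 = 2
(x & -x isolates the lowest set bit of x.)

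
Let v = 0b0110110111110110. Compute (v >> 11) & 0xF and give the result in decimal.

v = 0110110111110110
Shift right by 11: 01101
Mask low 4 bits: 1101 = 13

13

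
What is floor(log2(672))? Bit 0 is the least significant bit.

672 = 1010100000
The topmost 1 is at position 9 (since 2^9 = 512 ≤ 672 < 1024).

9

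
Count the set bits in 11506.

8

11506 = 10110011110010
Count the 1s: 1 + 1 + 1 + 1 + 1 + 1 + 1 + 1 = 8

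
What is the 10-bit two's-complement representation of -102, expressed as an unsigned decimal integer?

922

102 in 10 bits: 0001100110
Invert: 1110011001
Add 1:  1110011010 = 922
(Check: 2^10 - 102 = 1024 - 102 = 922.)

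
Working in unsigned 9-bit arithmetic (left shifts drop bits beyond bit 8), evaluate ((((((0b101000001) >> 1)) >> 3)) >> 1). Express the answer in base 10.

10

0b101000001 = 101000001
→ >> 1 → 010100000 = 160
→ >> 3 → 000010100 = 20
→ >> 1 → 000001010 = 10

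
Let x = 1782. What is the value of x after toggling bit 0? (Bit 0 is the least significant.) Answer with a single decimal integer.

1783

x = 11011110110
bit 0 is currently 0; toggle it via x ^ (1 << 0) = x ^ 1
→ 11011110111 = 1783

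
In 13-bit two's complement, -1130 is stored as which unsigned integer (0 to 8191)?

7062

1130 in 13 bits: 0010001101010
Invert: 1101110010101
Add 1:  1101110010110 = 7062
(Check: 2^13 - 1130 = 8192 - 1130 = 7062.)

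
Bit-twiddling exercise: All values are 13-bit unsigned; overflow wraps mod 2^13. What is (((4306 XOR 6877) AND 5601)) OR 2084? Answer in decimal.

2085

4306 = 1000011010010
6877 = 1101011011101
→ XOR → 0101000001111 = 2575
5601 = 1010111100001
→ AND → 0000000000001 = 1
2084 = 0100000100100
→ OR → 0100000100101 = 2085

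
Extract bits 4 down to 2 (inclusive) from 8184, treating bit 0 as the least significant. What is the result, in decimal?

6

v = 1111111111000
Shift right by 2: 11111111110
Mask low 3 bits: 110 = 6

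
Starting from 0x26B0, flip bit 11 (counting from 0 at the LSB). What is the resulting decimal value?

11952

x = 0010011010110000
bit 11 is currently 0; toggle it via x ^ (1 << 11) = x ^ 2048
→ 0010111010110000 = 11952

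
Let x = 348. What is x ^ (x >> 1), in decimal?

498

x = 101011100 = 348
x>>1 = 010101110
XOR  = 111110010 = 498
(x ^ (x >> 1) gives the standard binary-reflected Gray code of x.)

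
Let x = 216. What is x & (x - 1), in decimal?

x = 11011000 = 216
x - 1 = 11010111
AND   = 11010000 = 208
(x & (x - 1) clears the lowest set bit of x.)

208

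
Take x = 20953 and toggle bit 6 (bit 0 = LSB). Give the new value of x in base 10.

20889

x = 0101000111011001
bit 6 is currently 1; toggle it via x ^ (1 << 6) = x ^ 64
→ 0101000110011001 = 20889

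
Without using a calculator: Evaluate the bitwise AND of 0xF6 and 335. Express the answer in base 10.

0xF6 = 011110110
335 = 101001111
AND → 001000110 = 70

70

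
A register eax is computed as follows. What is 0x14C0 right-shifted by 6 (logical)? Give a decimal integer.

83

0x14C0 = 1010011000000
shift right by 6 → 0000001010011 = 83
(equivalently, floor(5312 / 64))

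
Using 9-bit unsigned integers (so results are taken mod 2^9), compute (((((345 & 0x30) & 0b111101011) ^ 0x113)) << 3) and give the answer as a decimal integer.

345 = 101011001
0x30 = 000110000
→ & → 000010000 = 16
0b111101011 = 111101011
→ & → 000000000 = 0
0x113 = 100010011
→ ^ → 100010011 = 275
→ << 3 (mod 2^9) → 010011000 = 152

152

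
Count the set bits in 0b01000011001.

4

n = 1000011001
Count the 1s: 1 + 1 + 1 + 1 = 4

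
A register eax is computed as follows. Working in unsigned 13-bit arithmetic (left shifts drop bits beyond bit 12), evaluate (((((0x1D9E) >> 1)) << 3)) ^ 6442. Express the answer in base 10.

3922

0x1D9E = 1110110011110
→ >> 1 → 0111011001111 = 3791
→ << 3 (mod 2^13) → 1011001111000 = 5752
6442 = 1100100101010
→ ^ → 0111101010010 = 3922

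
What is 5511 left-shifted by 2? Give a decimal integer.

5511 = 001010110000111
shift left by 2 → 101011000011100 = 22044
(equivalently, 5511 × 2^2 = 5511 × 4)

22044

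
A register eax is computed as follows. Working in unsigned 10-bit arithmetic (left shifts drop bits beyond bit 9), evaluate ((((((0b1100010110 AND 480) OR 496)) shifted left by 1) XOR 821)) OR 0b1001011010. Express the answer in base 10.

0b1100010110 = 1100010110
480 = 0111100000
→ AND → 0100000000 = 256
496 = 0111110000
→ OR → 0111110000 = 496
→ shifted left by 1 (mod 2^10) → 1111100000 = 992
821 = 1100110101
→ XOR → 0011010101 = 213
0b1001011010 = 1001011010
→ OR → 1011011111 = 735

735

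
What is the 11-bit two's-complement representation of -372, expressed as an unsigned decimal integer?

1676

372 in 11 bits: 00101110100
Invert: 11010001011
Add 1:  11010001100 = 1676
(Check: 2^11 - 372 = 2048 - 372 = 1676.)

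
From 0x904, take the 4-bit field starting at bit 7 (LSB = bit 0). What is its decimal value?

2

v = 0100100000100
Shift right by 7: 010010
Mask low 4 bits: 0010 = 2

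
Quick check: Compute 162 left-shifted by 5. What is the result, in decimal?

162 = 0000010100010
shift left by 5 → 1010001000000 = 5184
(equivalently, 162 × 2^5 = 162 × 32)

5184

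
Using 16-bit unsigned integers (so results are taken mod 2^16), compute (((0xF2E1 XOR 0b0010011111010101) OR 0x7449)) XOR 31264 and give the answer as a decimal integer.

0xF2E1 = 1111001011100001
0b0010011111010101 = 0010011111010101
→ XOR → 1101010100110100 = 54580
0x7449 = 0111010001001001
→ OR → 1111010101111101 = 62845
31264 = 0111101000100000
→ XOR → 1000111101011101 = 36701

36701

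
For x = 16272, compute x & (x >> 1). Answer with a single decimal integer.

x = 11111110010000 = 16272
x>>1 = 01111111001000
AND  = 01111110000000 = 8064
(x & (x >> 1) has a 1 wherever x has two consecutive 1 bits.)

8064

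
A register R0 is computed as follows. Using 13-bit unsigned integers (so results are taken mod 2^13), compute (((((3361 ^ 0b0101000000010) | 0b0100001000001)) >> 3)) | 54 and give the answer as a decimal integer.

3361 = 0110100100001
0b0101000000010 = 0101000000010
→ ^ → 0011100100011 = 1827
0b0100001000001 = 0100001000001
→ | → 0111101100011 = 3939
→ >> 3 → 0000111101100 = 492
54 = 0000000110110
→ | → 0000111111110 = 510

510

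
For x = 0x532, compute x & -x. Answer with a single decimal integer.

2

x = 10100110010 = 1330
-x (two's complement) = …01011001110
AND   = 00000000010 = 2
(x & -x isolates the lowest set bit of x.)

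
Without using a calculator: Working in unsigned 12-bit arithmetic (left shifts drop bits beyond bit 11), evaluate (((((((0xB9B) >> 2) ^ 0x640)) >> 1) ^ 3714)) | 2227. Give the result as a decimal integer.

0xB9B = 101110011011
→ >> 2 → 001011100110 = 742
0x640 = 011001000000
→ ^ → 010010100110 = 1190
→ >> 1 → 001001010011 = 595
3714 = 111010000010
→ ^ → 110011010001 = 3281
2227 = 100010110011
→ | → 110011110011 = 3315

3315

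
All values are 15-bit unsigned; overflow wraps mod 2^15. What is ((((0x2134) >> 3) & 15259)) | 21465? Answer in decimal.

0x2134 = 010000100110100
→ >> 3 → 000010000100110 = 1062
15259 = 011101110011011
→ & → 000000000000010 = 2
21465 = 101001111011001
→ | → 101001111011011 = 21467

21467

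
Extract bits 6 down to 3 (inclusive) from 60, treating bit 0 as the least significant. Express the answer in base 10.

7

v = 000000111100
Shift right by 3: 000000111
Mask low 4 bits: 0111 = 7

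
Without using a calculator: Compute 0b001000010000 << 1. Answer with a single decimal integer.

x = 01000010000
shift left by 1 → 10000100000 = 1056
(equivalently, 528 × 2^1 = 528 × 2)

1056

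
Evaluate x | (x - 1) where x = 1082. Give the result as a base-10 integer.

1083

x = 10000111010 = 1082
x - 1 = 10000111001
OR    = 10000111011 = 1083
(x | (x - 1) sets all bits below the lowest set bit.)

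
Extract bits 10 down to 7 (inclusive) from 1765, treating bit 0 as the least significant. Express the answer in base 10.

v = 11011100101
Shift right by 7: 1101
Mask low 4 bits: 1101 = 13

13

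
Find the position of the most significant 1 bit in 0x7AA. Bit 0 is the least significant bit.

0x7AA = 11110101010
The topmost 1 is at position 10 (since 2^10 = 1024 ≤ 1962 < 2048).

10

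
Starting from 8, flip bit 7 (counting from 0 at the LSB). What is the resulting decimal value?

136

x = 00001000
bit 7 is currently 0; toggle it via x ^ (1 << 7) = x ^ 128
→ 10001000 = 136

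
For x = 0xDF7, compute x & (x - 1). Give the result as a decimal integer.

x = 110111110111 = 3575
x - 1 = 110111110110
AND   = 110111110110 = 3574
(x & (x - 1) clears the lowest set bit of x.)

3574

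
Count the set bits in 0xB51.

6

0xB51 = 101101010001
Count the 1s: 1 + 1 + 1 + 1 + 1 + 1 = 6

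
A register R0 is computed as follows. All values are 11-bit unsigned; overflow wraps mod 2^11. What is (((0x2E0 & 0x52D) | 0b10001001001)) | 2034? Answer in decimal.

2043

0x2E0 = 01011100000
0x52D = 10100101101
→ & → 00000100000 = 32
0b10001001001 = 10001001001
→ | → 10001101001 = 1129
2034 = 11111110010
→ | → 11111111011 = 2043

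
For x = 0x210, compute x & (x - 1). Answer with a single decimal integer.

x = 1000010000 = 528
x - 1 = 1000001111
AND   = 1000000000 = 512
(x & (x - 1) clears the lowest set bit of x.)

512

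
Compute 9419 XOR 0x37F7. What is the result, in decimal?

4924

9419 = 10010011001011
0x37F7 = 11011111110111
XOR → 01001100111100 = 4924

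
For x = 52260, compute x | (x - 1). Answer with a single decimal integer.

52263

x = 1100110000100100 = 52260
x - 1 = 1100110000100011
OR    = 1100110000100111 = 52263
(x | (x - 1) sets all bits below the lowest set bit.)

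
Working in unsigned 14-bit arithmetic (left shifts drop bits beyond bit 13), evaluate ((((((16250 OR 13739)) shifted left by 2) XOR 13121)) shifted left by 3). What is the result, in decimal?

16250 = 11111101111010
13739 = 11010110101011
→ OR → 11111111111011 = 16379
→ shifted left by 2 (mod 2^14) → 11111111101100 = 16364
13121 = 11001101000001
→ XOR → 00110010101101 = 3245
→ shifted left by 3 (mod 2^14) → 10010101101000 = 9576

9576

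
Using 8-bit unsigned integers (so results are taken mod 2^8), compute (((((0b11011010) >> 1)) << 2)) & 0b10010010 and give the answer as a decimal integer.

0b11011010 = 11011010
→ >> 1 → 01101101 = 109
→ << 2 (mod 2^8) → 10110100 = 180
0b10010010 = 10010010
→ & → 10010000 = 144

144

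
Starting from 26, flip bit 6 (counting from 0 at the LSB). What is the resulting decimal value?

90

x = 00000011010
bit 6 is currently 0; toggle it via x ^ (1 << 6) = x ^ 64
→ 00001011010 = 90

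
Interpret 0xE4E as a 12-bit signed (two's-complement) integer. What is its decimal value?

pattern = 111001001110 (MSB is 1 ⇒ negative)
Invert: 000110110001, add 1 → 000110110010 = 434, so the value is -434.
(Equivalently: 3662 - 2^12 = 3662 - 4096 = -434.)

-434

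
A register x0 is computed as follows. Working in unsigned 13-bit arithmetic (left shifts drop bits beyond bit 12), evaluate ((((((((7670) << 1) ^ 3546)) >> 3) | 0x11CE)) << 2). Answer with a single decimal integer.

7670 = 1110111110110
→ << 1 (mod 2^13) → 1101111101100 = 7148
3546 = 0110111011010
→ ^ → 1011000110110 = 5686
→ >> 3 → 0001011000110 = 710
0x11CE = 1000111001110
→ | → 1001111001110 = 5070
→ << 2 (mod 2^13) → 0111100111000 = 3896

3896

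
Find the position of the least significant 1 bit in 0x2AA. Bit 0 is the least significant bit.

0x2AA = 1010101010
Trailing zeros: 1, so the lowest set bit is bit 1 (value 2).

1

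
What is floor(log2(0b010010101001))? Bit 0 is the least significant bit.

10

0b010010101001 = 10010101001
The topmost 1 is at position 10 (since 2^10 = 1024 ≤ 1193 < 2048).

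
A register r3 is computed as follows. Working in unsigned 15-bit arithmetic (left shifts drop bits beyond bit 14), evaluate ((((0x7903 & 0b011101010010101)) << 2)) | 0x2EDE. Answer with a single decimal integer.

0x7903 = 111100100000011
0b011101010010101 = 011101010010101
→ & → 011100000000001 = 14337
→ << 2 (mod 2^15) → 110000000000100 = 24580
0x2EDE = 010111011011110
→ | → 110111011011110 = 28382

28382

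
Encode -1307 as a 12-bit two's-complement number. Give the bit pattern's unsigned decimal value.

1307 in 12 bits: 010100011011
Invert: 101011100100
Add 1:  101011100101 = 2789
(Check: 2^12 - 1307 = 4096 - 1307 = 2789.)

2789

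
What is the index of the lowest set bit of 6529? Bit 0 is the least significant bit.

0

6529 = 1100110000001
Trailing zeros: 0, so the lowest set bit is bit 0 (value 1).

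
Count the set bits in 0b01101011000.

5

n = 1101011000
Count the 1s: 1 + 1 + 1 + 1 + 1 = 5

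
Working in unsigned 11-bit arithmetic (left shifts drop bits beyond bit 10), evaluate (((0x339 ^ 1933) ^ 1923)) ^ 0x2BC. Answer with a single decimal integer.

395

0x339 = 01100111001
1933 = 11110001101
→ ^ → 10010110100 = 1204
1923 = 11110000011
→ ^ → 01100110111 = 823
0x2BC = 01010111100
→ ^ → 00110001011 = 395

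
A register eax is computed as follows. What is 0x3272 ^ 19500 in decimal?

0x3272 = 011001001110010
19500 = 100110000101100
XOR → 111111001011110 = 32350

32350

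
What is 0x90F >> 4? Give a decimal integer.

144

0x90F = 100100001111
shift right by 4 → 000010010000 = 144
(equivalently, floor(2319 / 16))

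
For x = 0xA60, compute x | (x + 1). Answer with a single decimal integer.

x = 101001100000 = 2656
x + 1 = 101001100001
OR    = 101001100001 = 2657
(x | (x + 1) sets the lowest cleared bit.)

2657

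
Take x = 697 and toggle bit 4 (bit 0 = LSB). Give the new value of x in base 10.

x = 1010111001
bit 4 is currently 1; toggle it via x ^ (1 << 4) = x ^ 16
→ 1010101001 = 681

681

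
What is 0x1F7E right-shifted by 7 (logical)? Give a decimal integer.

0x1F7E = 1111101111110
shift right by 7 → 0000000111110 = 62
(equivalently, floor(8062 / 128))

62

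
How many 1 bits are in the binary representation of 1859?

6

1859 = 11101000011
Count the 1s: 1 + 1 + 1 + 1 + 1 + 1 = 6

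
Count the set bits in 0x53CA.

0x53CA = 101001111001010
Count the 1s: 1 + 1 + 1 + 1 + 1 + 1 + 1 + 1 = 8

8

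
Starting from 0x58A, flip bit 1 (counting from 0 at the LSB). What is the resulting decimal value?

x = 10110001010
bit 1 is currently 1; toggle it via x ^ (1 << 1) = x ^ 2
→ 10110001000 = 1416

1416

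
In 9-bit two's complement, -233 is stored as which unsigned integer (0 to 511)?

279

233 in 9 bits: 011101001
Invert: 100010110
Add 1:  100010111 = 279
(Check: 2^9 - 233 = 512 - 233 = 279.)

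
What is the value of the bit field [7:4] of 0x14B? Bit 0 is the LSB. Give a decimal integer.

v = 0000101001011
Shift right by 4: 000010100
Mask low 4 bits: 0100 = 4

4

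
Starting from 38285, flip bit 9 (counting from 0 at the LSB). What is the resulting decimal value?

x = 1001010110001101
bit 9 is currently 0; toggle it via x ^ (1 << 9) = x ^ 512
→ 1001011110001101 = 38797

38797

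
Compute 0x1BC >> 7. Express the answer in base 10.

0x1BC = 110111100
shift right by 7 → 000000011 = 3
(equivalently, floor(444 / 128))

3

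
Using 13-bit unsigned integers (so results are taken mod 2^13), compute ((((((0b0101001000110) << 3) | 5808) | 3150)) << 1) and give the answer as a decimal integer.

0b0101001000110 = 0101001000110
→ << 3 (mod 2^13) → 1001000110000 = 4656
5808 = 1011010110000
→ | → 1011010110000 = 5808
3150 = 0110001001110
→ | → 1111011111110 = 7934
→ << 1 (mod 2^13) → 1110111111100 = 7676

7676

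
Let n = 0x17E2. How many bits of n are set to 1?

0x17E2 = 1011111100010
Count the 1s: 1 + 1 + 1 + 1 + 1 + 1 + 1 + 1 = 8

8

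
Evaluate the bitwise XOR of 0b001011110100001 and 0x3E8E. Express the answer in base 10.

10543

a = 01011110100001
0x3E8E = 11111010001110
XOR → 10100100101111 = 10543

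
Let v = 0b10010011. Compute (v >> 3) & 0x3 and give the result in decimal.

v = 10010011
Shift right by 3: 10010
Mask low 2 bits: 10 = 2

2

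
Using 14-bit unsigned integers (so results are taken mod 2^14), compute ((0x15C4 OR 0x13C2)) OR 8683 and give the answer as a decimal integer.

14319

0x15C4 = 01010111000100
0x13C2 = 01001111000010
→ OR → 01011111000110 = 6086
8683 = 10000111101011
→ OR → 11011111101111 = 14319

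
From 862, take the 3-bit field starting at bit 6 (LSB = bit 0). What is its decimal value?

v = 1101011110
Shift right by 6: 1101
Mask low 3 bits: 101 = 5

5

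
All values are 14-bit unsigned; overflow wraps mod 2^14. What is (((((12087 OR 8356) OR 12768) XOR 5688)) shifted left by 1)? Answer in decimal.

5022

12087 = 10111100110111
8356 = 10000010100100
→ OR → 10111110110111 = 12215
12768 = 11000111100000
→ OR → 11111111110111 = 16375
5688 = 01011000111000
→ XOR → 10100111001111 = 10703
→ shifted left by 1 (mod 2^14) → 01001110011110 = 5022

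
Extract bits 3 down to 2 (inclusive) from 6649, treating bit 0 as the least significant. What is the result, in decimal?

2

v = 1100111111001
Shift right by 2: 11001111110
Mask low 2 bits: 10 = 2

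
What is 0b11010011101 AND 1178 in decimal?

1176

a = 11010011101
1178 = 10010011010
AND → 10010011000 = 1176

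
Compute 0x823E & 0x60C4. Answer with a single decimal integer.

0x823E = 1000001000111110
0x60C4 = 0110000011000100
AND → 0000000000000100 = 4

4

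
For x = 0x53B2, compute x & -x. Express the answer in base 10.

2

x = 101001110110010 = 21426
-x (two's complement) = …010110001001110
AND   = 000000000000010 = 2
(x & -x isolates the lowest set bit of x.)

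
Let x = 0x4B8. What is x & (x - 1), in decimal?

1200

x = 10010111000 = 1208
x - 1 = 10010110111
AND   = 10010110000 = 1200
(x & (x - 1) clears the lowest set bit of x.)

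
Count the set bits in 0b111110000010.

6

n = 111110000010
Count the 1s: 1 + 1 + 1 + 1 + 1 + 1 = 6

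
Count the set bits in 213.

5

213 = 11010101
Count the 1s: 1 + 1 + 1 + 1 + 1 = 5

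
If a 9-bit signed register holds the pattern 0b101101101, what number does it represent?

-147

pattern = 101101101 (MSB is 1 ⇒ negative)
Invert: 010010010, add 1 → 010010011 = 147, so the value is -147.
(Equivalently: 365 - 2^9 = 365 - 512 = -147.)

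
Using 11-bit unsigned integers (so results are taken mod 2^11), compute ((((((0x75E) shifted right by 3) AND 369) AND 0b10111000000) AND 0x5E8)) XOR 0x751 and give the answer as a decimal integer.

0x75E = 11101011110
→ shifted right by 3 → 00011101011 = 235
369 = 00101110001
→ AND → 00001100001 = 97
0b10111000000 = 10111000000
→ AND → 00001000000 = 64
0x5E8 = 10111101000
→ AND → 00001000000 = 64
0x751 = 11101010001
→ XOR → 11100010001 = 1809

1809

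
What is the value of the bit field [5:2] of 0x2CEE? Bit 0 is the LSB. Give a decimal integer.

11

v = 10110011101110
Shift right by 2: 101100111011
Mask low 4 bits: 1011 = 11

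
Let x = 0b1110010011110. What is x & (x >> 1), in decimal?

x = 1110010011110 = 7326
x>>1 = 0111001001111
AND  = 0110000001110 = 3086
(x & (x >> 1) has a 1 wherever x has two consecutive 1 bits.)

3086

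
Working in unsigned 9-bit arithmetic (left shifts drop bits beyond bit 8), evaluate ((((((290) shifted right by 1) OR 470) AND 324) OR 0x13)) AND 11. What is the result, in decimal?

290 = 100100010
→ shifted right by 1 → 010010001 = 145
470 = 111010110
→ OR → 111010111 = 471
324 = 101000100
→ AND → 101000100 = 324
0x13 = 000010011
→ OR → 101010111 = 343
11 = 000001011
→ AND → 000000011 = 3

3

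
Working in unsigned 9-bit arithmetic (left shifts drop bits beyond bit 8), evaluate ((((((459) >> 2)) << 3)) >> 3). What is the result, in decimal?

50

459 = 111001011
→ >> 2 → 001110010 = 114
→ << 3 (mod 2^9) → 110010000 = 400
→ >> 3 → 000110010 = 50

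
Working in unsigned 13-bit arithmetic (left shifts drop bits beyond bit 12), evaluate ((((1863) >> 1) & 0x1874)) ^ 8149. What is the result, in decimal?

1863 = 0011101000111
→ >> 1 → 0001110100011 = 931
0x1874 = 1100001110100
→ & → 0000000100000 = 32
8149 = 1111111010101
→ ^ → 1111111110101 = 8181

8181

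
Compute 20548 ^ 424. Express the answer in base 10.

20972

20548 = 101000001000100
424 = 000000110101000
XOR → 101000111101100 = 20972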